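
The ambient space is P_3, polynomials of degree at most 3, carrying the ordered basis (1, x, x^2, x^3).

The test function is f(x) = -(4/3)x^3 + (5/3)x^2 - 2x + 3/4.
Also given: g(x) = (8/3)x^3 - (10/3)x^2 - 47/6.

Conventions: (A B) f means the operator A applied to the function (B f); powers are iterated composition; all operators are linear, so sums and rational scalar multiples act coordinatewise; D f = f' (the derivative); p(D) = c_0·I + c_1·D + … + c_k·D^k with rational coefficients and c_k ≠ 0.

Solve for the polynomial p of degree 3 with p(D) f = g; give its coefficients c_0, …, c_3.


c_0 = -2, c_1 = 0, c_2 = 1/2, c_3 = 1

D^0 f = -(4/3)x^3 + (5/3)x^2 - 2x + 3/4
D^1 f = -4x^2 + (10/3)x - 2
D^2 f = -8x + 10/3
D^3 f = -8
matching coefficients of g against c_0 f + c_1 Df + … from the top degree down determines the c_i
solution: c_0 = -2, c_1 = 0, c_2 = 1/2, c_3 = 1


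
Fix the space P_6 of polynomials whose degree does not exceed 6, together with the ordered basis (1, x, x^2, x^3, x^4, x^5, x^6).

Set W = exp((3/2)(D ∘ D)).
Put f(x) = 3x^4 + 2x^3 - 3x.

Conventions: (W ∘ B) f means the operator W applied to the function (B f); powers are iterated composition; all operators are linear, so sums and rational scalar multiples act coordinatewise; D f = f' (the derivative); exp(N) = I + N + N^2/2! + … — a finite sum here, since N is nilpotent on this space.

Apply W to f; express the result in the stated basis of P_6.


the image equals g(x) = 3x^4 + 2x^3 + 54x^2 + 15x + 81

order-1 term: 54x^2 + 18x
order-2 term: 81
the series for exp((3/2)(D ∘ D)) f terminates at order 2
exp((3/2)(D ∘ D)) f = 3x^4 + 2x^3 + 54x^2 + 15x + 81


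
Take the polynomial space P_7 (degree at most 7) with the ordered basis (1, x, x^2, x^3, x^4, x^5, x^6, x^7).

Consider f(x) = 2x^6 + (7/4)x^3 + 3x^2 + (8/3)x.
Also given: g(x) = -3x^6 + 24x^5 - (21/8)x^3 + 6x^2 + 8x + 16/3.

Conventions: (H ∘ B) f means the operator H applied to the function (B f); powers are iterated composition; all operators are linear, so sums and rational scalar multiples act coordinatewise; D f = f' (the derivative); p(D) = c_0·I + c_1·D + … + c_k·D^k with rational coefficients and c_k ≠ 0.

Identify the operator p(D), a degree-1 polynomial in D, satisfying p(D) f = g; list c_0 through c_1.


D^0 f = 2x^6 + (7/4)x^3 + 3x^2 + (8/3)x
D^1 f = 12x^5 + (21/4)x^2 + 6x + 8/3
matching coefficients of g against c_0 f + c_1 Df + … from the top degree down determines the c_i
solution: c_0 = -3/2, c_1 = 2

p(D) = -(3/2)·I + 2·D, i.e. c_0 = -3/2, c_1 = 2


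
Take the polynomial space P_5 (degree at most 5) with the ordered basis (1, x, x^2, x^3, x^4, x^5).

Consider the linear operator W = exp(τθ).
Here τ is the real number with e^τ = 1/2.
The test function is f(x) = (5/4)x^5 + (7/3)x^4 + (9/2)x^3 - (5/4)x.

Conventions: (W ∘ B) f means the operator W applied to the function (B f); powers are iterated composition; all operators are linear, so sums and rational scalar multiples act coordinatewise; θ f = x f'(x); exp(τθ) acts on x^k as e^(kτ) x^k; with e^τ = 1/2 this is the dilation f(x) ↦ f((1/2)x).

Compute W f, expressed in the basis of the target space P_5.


exp(τθ) x^k = e^(kτ) x^k; with e^τ = 1/2 this sends x^k to (1/2)^k x^k
x ↦ 1/2 x
x^3 ↦ 1/8 x^3
x^4 ↦ 1/16 x^4
x^5 ↦ 1/32 x^5
applying this coordinatewise to f: exp(τθ) f = (5/128)x^5 + (7/48)x^4 + (9/16)x^3 - (5/8)x

the result is g(x) = (5/128)x^5 + (7/48)x^4 + (9/16)x^3 - (5/8)x


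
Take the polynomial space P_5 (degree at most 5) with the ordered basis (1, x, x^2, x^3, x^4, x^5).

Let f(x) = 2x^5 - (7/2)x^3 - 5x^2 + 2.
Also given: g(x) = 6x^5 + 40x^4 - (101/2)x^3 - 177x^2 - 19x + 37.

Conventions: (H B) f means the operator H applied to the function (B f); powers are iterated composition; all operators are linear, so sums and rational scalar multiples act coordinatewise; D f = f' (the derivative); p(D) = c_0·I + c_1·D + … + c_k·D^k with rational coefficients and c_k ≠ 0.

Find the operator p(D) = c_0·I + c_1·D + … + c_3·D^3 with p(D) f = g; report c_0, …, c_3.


c_0 = 3, c_1 = 4, c_2 = -1, c_3 = -1

D^0 f = 2x^5 - (7/2)x^3 - 5x^2 + 2
D^1 f = 10x^4 - (21/2)x^2 - 10x
D^2 f = 40x^3 - 21x - 10
D^3 f = 120x^2 - 21
matching coefficients of g against c_0 f + c_1 Df + … from the top degree down determines the c_i
solution: c_0 = 3, c_1 = 4, c_2 = -1, c_3 = -1


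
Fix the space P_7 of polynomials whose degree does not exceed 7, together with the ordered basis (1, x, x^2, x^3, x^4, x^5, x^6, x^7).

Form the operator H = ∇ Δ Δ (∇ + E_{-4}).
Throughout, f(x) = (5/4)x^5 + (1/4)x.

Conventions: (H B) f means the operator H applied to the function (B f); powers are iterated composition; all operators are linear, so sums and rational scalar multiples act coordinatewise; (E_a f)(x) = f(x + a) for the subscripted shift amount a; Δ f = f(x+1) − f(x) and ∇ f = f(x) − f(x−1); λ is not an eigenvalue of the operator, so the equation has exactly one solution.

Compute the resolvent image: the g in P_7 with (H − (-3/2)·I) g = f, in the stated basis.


write g with unknown coordinates in the stated basis and equate coefficients in (H − (-3/2)·I) g = f
solving from the highest basis element down gives g = (5/6)x^5 - (100/3)x^2 + (1001/6)x - 1250/3
check: H g = 50x^2 - 250x + 625
so H g − (-3/2)·g = (5/4)x^5 + (1/4)x = f ✓

g(x) = (5/6)x^5 - (100/3)x^2 + (1001/6)x - 1250/3


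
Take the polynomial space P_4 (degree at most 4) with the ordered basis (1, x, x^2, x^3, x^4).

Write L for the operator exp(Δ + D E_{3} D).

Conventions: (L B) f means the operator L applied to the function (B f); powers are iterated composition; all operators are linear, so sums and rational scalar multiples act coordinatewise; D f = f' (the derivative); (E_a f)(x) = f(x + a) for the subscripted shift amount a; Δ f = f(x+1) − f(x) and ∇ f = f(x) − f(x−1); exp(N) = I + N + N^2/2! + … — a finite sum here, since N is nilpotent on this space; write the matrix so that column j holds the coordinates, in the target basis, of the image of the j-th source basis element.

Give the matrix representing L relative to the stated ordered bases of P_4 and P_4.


image of 1: 1
image of x: x + 1
image of x^2: x^2 + 2x + 4
image of x^3: x^3 + 3x^2 + 12x + 29
image of x^4: x^4 + 4x^3 + 24x^2 + 116x + 231
each image's coordinates form column j of the matrix

the matrix is [[1, 1, 4, 29, 231]; [0, 1, 2, 12, 116]; [0, 0, 1, 3, 24]; [0, 0, 0, 1, 4]; [0, 0, 0, 0, 1]] (rows listed top to bottom)


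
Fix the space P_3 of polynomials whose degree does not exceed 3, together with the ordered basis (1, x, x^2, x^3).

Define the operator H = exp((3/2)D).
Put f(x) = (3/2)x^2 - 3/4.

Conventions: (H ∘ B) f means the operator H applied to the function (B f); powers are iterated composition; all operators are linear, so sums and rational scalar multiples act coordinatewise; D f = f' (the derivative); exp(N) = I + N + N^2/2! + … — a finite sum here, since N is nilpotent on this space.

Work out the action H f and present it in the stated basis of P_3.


the image equals g(x) = (3/2)x^2 + (9/2)x + 21/8

order-1 term: (9/2)x
order-2 term: 27/8
the series for exp((3/2)D) f terminates at order 2
exp((3/2)D) f = (3/2)x^2 + (9/2)x + 21/8


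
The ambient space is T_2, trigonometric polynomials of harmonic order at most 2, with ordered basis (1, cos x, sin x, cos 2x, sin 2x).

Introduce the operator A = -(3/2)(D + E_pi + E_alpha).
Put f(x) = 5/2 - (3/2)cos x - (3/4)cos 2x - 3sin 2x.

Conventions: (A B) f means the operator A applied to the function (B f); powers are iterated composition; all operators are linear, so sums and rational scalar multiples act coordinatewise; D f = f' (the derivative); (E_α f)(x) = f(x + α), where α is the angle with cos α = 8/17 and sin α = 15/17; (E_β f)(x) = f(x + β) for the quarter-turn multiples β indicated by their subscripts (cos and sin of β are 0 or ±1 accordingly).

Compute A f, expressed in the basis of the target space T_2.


D f = (3/2)sin x - 6cos 2x + (3/2)sin 2x
E_pi f = 5/2 + (3/2)cos x - (3/4)cos 2x - 3sin 2x
E_alpha f = 5/2 - (12/17)cos x + (45/34)sin x - (141/68)cos 2x + (39/17)sin 2x
(D + E_pi + E_alpha) f = 5 + (27/34)cos x + (48/17)sin x - (150/17)cos 2x + (27/34)sin 2x
(-(3/2)(D + E_pi + E_alpha)) f = -15/2 - (81/68)cos x - (72/17)sin x + (225/17)cos 2x - (81/68)sin 2x

the image equals g(x) = -15/2 - (81/68)cos x - (72/17)sin x + (225/17)cos 2x - (81/68)sin 2x


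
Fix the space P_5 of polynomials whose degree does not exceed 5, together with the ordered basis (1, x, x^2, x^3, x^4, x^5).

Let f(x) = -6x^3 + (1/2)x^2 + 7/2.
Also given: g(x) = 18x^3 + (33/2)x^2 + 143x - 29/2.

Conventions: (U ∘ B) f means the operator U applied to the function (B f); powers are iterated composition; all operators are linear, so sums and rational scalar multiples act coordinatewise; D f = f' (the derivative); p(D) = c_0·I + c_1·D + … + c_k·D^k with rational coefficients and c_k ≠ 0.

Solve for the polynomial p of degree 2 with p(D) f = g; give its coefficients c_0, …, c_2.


p(D) = -3·I − D − 4·D^2, i.e. c_0 = -3, c_1 = -1, c_2 = -4

D^0 f = -6x^3 + (1/2)x^2 + 7/2
D^1 f = -18x^2 + x
D^2 f = -36x + 1
matching coefficients of g against c_0 f + c_1 Df + … from the top degree down determines the c_i
solution: c_0 = -3, c_1 = -1, c_2 = -4


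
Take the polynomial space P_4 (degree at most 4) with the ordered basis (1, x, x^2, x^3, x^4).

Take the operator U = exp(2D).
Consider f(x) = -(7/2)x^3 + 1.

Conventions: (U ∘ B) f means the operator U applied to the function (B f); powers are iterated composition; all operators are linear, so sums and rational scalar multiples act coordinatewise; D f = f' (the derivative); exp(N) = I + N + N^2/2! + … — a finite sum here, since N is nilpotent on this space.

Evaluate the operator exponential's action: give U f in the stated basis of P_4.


the result is g(x) = -(7/2)x^3 - 21x^2 - 42x - 27

order-1 term: -21x^2
order-2 term: -42x
order-3 term: -28
the series for exp(2D) f terminates at order 3
exp(2D) f = -(7/2)x^3 - 21x^2 - 42x - 27


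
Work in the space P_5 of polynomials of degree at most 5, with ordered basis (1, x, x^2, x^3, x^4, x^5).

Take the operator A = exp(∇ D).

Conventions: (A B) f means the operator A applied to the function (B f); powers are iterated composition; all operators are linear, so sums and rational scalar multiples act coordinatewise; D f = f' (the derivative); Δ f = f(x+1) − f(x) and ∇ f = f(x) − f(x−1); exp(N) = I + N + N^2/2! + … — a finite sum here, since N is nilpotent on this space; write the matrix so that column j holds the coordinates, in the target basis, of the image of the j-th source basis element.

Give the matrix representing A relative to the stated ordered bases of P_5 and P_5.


the matrix is [[1, 0, 2, -3, 16, -65]; [0, 1, 0, 6, -12, 80]; [0, 0, 1, 0, 12, -30]; [0, 0, 0, 1, 0, 20]; [0, 0, 0, 0, 1, 0]; [0, 0, 0, 0, 0, 1]] (rows listed top to bottom)

image of 1: 1
image of x: x
image of x^2: x^2 + 2
image of x^3: x^3 + 6x - 3
image of x^4: x^4 + 12x^2 - 12x + 16
image of x^5: x^5 + 20x^3 - 30x^2 + 80x - 65
each image's coordinates form column j of the matrix


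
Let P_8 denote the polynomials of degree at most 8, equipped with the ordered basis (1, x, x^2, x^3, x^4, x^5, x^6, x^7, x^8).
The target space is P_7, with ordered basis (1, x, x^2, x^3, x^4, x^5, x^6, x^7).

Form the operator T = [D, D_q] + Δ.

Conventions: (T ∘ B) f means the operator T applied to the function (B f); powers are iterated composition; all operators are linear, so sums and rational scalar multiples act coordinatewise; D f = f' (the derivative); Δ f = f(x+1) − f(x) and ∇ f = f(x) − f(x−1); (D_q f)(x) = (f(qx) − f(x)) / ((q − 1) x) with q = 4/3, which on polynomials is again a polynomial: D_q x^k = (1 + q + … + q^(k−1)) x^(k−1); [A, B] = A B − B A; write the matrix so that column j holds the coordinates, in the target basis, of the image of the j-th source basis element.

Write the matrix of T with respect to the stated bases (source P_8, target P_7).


image of 1: 0
image of x: 1
image of x^2: 2x + 4/3
image of x^3: 3x^2 + (38/9)x + 1
image of x^4: 4x^3 + 9x^2 + 4x + 1
image of x^5: 5x^4 + (1309/81)x^3 + 10x^2 + 5x + 1
image of x^6: 6x^5 + (6422/243)x^4 + 20x^3 + 15x^2 + 6x + 1
image of x^7: 7x^6 + (9928/243)x^5 + 35x^4 + 35x^3 + 21x^2 + 7x + 1
image of x^8: 8x^7 + (133333/2187)x^6 + 56x^5 + 70x^4 + 56x^3 + 28x^2 + 8x + 1
each image's coordinates form column j of the matrix

the matrix is [[0, 1, 4/3, 1, 1, 1, 1, 1, 1]; [0, 0, 2, 38/9, 4, 5, 6, 7, 8]; [0, 0, 0, 3, 9, 10, 15, 21, 28]; [0, 0, 0, 0, 4, 1309/81, 20, 35, 56]; [0, 0, 0, 0, 0, 5, 6422/243, 35, 70]; [0, 0, 0, 0, 0, 0, 6, 9928/243, 56]; [0, 0, 0, 0, 0, 0, 0, 7, 133333/2187]; [0, 0, 0, 0, 0, 0, 0, 0, 8]] (rows listed top to bottom)


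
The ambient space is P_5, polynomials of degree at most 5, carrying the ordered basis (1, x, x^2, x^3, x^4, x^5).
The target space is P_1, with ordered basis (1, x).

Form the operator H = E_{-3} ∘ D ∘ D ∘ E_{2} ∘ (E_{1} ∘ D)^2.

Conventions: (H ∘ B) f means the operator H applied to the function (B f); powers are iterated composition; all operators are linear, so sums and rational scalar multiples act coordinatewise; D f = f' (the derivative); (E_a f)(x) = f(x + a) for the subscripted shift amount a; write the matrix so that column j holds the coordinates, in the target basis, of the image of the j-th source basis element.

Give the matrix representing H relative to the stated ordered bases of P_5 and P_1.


the matrix is [[0, 0, 0, 0, 24, 120]; [0, 0, 0, 0, 0, 120]] (rows listed top to bottom)

image of 1: 0
image of x: 0
image of x^2: 0
image of x^3: 0
image of x^4: 24
image of x^5: 120x + 120
each image's coordinates form column j of the matrix


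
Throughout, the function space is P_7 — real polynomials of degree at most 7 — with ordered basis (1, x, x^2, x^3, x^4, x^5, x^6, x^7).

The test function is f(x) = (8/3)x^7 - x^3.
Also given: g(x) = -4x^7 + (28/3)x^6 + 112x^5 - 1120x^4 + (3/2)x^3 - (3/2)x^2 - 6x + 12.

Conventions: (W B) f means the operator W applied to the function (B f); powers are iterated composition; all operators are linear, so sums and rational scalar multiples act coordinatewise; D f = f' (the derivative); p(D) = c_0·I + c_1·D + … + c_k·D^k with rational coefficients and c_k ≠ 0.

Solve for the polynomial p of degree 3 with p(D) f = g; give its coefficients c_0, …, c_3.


c_0 = -3/2, c_1 = 1/2, c_2 = 1, c_3 = -2

D^0 f = (8/3)x^7 - x^3
D^1 f = (56/3)x^6 - 3x^2
D^2 f = 112x^5 - 6x
D^3 f = 560x^4 - 6
matching coefficients of g against c_0 f + c_1 Df + … from the top degree down determines the c_i
solution: c_0 = -3/2, c_1 = 1/2, c_2 = 1, c_3 = -2


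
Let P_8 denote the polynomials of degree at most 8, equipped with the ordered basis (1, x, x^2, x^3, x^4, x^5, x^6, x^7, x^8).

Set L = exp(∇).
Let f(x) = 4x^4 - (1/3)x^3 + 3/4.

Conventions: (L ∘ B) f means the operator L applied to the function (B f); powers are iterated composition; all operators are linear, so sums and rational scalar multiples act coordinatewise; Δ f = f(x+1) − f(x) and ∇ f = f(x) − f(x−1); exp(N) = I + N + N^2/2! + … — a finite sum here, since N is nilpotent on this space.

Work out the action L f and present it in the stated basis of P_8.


the image equals g(x) = 4x^4 + (47/3)x^3 - x^2 - 16x + 61/12

order-1 term: 16x^3 - 25x^2 + 17x - 13/3
order-2 term: 24x^2 - 49x + 29
order-3 term: 16x - 73/3
order-4 term: 4
the series for exp(∇) f terminates at order 4
exp(∇) f = 4x^4 + (47/3)x^3 - x^2 - 16x + 61/12


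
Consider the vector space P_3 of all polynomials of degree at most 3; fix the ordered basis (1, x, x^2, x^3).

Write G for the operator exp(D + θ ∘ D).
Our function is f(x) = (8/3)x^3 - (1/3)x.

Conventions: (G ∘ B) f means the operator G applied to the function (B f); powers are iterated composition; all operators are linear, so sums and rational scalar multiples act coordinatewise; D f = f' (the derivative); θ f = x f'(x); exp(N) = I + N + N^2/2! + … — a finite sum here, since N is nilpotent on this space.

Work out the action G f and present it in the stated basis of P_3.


the image equals g(x) = (8/3)x^3 + 24x^2 + (143/3)x + 47/3

order-1 term: 24x^2 - 1/3
order-2 term: 48x
order-3 term: 16
the series for exp(D + θ ∘ D) f terminates at order 3
exp(D + θ ∘ D) f = (8/3)x^3 + 24x^2 + (143/3)x + 47/3


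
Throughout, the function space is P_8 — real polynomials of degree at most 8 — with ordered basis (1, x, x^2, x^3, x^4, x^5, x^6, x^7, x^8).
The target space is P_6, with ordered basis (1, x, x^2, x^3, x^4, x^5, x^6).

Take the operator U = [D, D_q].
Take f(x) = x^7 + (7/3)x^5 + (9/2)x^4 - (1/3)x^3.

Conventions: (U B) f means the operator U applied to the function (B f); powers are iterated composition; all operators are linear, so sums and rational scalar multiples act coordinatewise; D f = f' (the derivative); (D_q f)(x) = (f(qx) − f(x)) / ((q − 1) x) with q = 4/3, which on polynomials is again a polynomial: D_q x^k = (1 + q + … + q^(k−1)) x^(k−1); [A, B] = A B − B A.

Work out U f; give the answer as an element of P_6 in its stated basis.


the result is g(x) = (4825/243)x^5 + (3493/243)x^3 + (27/2)x^2 - (11/27)x

D_q f = (14197/729)x^6 + (5467/243)x^4 + (175/6)x^3 - (37/27)x^2
D D_q f = (28394/243)x^5 + (21868/243)x^3 + (175/2)x^2 - (74/27)x
D f = 7x^6 + (35/3)x^4 + 18x^3 - x^2
D_q D f = (23569/243)x^5 + (6125/81)x^3 + 74x^2 - (7/3)x
[D, D_q] f = (4825/243)x^5 + (3493/243)x^3 + (27/2)x^2 - (11/27)x


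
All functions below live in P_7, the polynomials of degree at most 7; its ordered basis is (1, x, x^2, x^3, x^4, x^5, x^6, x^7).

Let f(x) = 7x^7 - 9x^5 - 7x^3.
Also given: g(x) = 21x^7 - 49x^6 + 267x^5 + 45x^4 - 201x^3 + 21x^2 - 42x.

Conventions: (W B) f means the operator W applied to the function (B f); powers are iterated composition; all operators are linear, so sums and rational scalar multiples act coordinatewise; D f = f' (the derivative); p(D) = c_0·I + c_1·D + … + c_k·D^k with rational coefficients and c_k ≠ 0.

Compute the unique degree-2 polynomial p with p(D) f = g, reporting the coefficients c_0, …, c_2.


c_0 = 3, c_1 = -1, c_2 = 1

D^0 f = 7x^7 - 9x^5 - 7x^3
D^1 f = 49x^6 - 45x^4 - 21x^2
D^2 f = 294x^5 - 180x^3 - 42x
matching coefficients of g against c_0 f + c_1 Df + … from the top degree down determines the c_i
solution: c_0 = 3, c_1 = -1, c_2 = 1


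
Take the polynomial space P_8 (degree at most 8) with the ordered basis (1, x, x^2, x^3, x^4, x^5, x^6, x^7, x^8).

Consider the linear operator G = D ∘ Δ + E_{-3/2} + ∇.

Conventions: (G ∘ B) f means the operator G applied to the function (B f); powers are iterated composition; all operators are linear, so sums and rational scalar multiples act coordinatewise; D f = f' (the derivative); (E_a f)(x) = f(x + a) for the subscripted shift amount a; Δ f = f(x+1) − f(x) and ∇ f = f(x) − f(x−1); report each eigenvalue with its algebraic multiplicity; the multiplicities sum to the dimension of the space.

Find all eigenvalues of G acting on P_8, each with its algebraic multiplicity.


λ = 1 (multiplicity 9)

image of 1: 1
image of x: x - 1/2
image of x^2: x^2 - x + 13/4
image of x^3: x^3 - (3/2)x^2 + (39/4)x + 5/8
image of x^4: x^4 - 2x^3 + (39/2)x^2 + (5/2)x + 129/16
image of x^5: x^5 - (5/2)x^4 + (65/2)x^3 + (25/4)x^2 + (645/16)x - 51/32
image of x^6: x^6 - 3x^5 + (195/4)x^4 + (25/2)x^3 + (1935/16)x^2 - (153/16)x + 1049/64
image of x^7: x^7 - (7/2)x^6 + (273/4)x^5 + (175/8)x^4 + (4515/16)x^3 - (1071/32)x^2 + (7343/64)x - 1163/128
image of x^8: x^8 - 4x^7 + 91x^6 + 35x^5 + (4515/8)x^4 - (357/4)x^3 + (7343/16)x^2 - (1163/16)x + 8353/256
the matrix is upper triangular; its diagonal is (1, 1, 1, 1, 1, 1, 1, 1, 1)
for a triangular matrix the eigenvalues are the diagonal entries, with algebraic multiplicity their repetition count


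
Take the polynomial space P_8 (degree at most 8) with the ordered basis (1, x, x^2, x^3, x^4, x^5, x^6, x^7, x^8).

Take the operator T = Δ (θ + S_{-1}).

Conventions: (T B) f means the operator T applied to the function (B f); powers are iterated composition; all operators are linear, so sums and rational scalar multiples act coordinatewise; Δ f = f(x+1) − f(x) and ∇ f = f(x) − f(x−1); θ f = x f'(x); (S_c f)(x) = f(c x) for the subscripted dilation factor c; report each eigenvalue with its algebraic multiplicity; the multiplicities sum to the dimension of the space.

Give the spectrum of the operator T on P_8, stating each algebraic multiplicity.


λ = 0 (multiplicity 9)

image of 1: 0
image of x: 0
image of x^2: 6x + 3
image of x^3: 6x^2 + 6x + 2
image of x^4: 20x^3 + 30x^2 + 20x + 5
image of x^5: 20x^4 + 40x^3 + 40x^2 + 20x + 4
image of x^6: 42x^5 + 105x^4 + 140x^3 + 105x^2 + 42x + 7
image of x^7: 42x^6 + 126x^5 + 210x^4 + 210x^3 + 126x^2 + 42x + 6
image of x^8: 72x^7 + 252x^6 + 504x^5 + 630x^4 + 504x^3 + 252x^2 + 72x + 9
the matrix is upper triangular; its diagonal is (0, 0, 0, 0, 0, 0, 0, 0, 0)
for a triangular matrix the eigenvalues are the diagonal entries, with algebraic multiplicity their repetition count


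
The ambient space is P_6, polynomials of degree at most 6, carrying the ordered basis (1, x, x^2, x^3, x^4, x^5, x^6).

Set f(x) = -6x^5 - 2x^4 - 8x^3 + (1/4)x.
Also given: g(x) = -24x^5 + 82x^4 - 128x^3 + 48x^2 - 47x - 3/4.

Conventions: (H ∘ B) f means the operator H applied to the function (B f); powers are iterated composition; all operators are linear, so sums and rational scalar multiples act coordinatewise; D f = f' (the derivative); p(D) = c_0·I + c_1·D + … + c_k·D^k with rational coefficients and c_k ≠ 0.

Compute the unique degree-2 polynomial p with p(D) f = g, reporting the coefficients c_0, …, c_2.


D^0 f = -6x^5 - 2x^4 - 8x^3 + (1/4)x
D^1 f = -30x^4 - 8x^3 - 24x^2 + 1/4
D^2 f = -120x^3 - 24x^2 - 48x
matching coefficients of g against c_0 f + c_1 Df + … from the top degree down determines the c_i
solution: c_0 = 4, c_1 = -3, c_2 = 1

p(D) = 4·I − 3·D + D^2, i.e. c_0 = 4, c_1 = -3, c_2 = 1


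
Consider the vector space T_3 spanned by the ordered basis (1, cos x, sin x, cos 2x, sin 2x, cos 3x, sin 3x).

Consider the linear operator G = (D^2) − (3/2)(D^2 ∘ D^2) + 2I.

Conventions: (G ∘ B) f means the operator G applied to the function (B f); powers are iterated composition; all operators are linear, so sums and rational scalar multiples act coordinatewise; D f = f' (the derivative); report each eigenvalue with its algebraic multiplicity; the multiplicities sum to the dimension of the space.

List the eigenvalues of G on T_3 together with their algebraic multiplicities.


λ = -257/2 (multiplicity 2), λ = -26 (multiplicity 2), λ = -1/2 (multiplicity 2), λ = 2 (multiplicity 1)

image of 1: 2
image of cos x: -(1/2)cos x
image of sin x: -(1/2)sin x
image of cos 2x: -26cos 2x
image of sin 2x: -26sin 2x
image of cos 3x: -(257/2)cos 3x
image of sin 3x: -(257/2)sin 3x
the matrix is diagonal; its diagonal is (2, -1/2, -1/2, -26, -26, -257/2, -257/2)
for a triangular matrix the eigenvalues are the diagonal entries, with algebraic multiplicity their repetition count


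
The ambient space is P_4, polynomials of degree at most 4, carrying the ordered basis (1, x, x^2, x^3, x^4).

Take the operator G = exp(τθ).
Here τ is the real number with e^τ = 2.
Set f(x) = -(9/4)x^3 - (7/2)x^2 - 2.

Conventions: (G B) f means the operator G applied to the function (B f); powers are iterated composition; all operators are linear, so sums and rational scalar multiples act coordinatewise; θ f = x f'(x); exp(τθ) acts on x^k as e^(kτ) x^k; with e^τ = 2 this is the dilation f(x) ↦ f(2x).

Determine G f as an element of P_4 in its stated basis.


the image equals g(x) = -18x^3 - 14x^2 - 2

exp(τθ) x^k = e^(kτ) x^k; with e^τ = 2 this sends x^k to 2^k x^k
x^2 ↦ 4 x^2
x^3 ↦ 8 x^3
applying this coordinatewise to f: exp(τθ) f = -18x^3 - 14x^2 - 2


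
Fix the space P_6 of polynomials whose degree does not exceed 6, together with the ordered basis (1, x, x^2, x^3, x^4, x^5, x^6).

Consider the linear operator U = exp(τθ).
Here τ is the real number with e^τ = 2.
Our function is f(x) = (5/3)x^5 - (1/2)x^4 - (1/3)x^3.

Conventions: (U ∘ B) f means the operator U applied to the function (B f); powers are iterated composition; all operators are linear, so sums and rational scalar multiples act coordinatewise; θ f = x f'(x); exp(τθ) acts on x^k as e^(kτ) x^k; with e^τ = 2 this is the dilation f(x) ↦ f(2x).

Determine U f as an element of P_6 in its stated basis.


exp(τθ) x^k = e^(kτ) x^k; with e^τ = 2 this sends x^k to 2^k x^k
x^3 ↦ 8 x^3
x^4 ↦ 16 x^4
x^5 ↦ 32 x^5
applying this coordinatewise to f: exp(τθ) f = (160/3)x^5 - 8x^4 - (8/3)x^3

g(x) = (160/3)x^5 - 8x^4 - (8/3)x^3


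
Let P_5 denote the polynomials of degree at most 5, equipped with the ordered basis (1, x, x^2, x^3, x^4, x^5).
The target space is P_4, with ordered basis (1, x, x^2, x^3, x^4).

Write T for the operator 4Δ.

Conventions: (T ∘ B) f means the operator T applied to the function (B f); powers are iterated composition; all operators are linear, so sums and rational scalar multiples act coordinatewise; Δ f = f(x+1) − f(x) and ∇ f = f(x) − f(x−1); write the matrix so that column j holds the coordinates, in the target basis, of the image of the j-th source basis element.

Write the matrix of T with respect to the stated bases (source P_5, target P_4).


image of 1: 0
image of x: 4
image of x^2: 8x + 4
image of x^3: 12x^2 + 12x + 4
image of x^4: 16x^3 + 24x^2 + 16x + 4
image of x^5: 20x^4 + 40x^3 + 40x^2 + 20x + 4
each image's coordinates form column j of the matrix

the matrix is [[0, 4, 4, 4, 4, 4]; [0, 0, 8, 12, 16, 20]; [0, 0, 0, 12, 24, 40]; [0, 0, 0, 0, 16, 40]; [0, 0, 0, 0, 0, 20]] (rows listed top to bottom)


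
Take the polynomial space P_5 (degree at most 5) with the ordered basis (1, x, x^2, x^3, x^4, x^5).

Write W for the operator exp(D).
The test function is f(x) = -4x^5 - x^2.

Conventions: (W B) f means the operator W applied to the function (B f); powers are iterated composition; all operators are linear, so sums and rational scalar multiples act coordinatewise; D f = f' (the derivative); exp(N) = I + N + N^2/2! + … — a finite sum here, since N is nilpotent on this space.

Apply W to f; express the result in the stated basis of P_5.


g(x) = -4x^5 - 20x^4 - 40x^3 - 41x^2 - 22x - 5

order-1 term: -20x^4 - 2x
order-2 term: -40x^3 - 1
order-3 term: -40x^2
order-4 term: -20x
order-5 term: -4
the series for exp(D) f terminates at order 5
exp(D) f = -4x^5 - 20x^4 - 40x^3 - 41x^2 - 22x - 5


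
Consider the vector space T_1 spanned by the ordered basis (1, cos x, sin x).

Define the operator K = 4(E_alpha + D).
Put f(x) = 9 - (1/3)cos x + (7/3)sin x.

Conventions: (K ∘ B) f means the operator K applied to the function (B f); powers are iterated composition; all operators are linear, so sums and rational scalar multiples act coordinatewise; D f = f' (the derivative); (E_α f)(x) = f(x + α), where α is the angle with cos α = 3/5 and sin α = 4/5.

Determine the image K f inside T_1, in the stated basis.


E_alpha f = 9 + (5/3)cos x + (5/3)sin x
D f = (7/3)cos x + (1/3)sin x
(E_alpha + D) f = 9 + 4cos x + 2sin x
(4(E_alpha + D)) f = 36 + 16cos x + 8sin x

the image equals g(x) = 36 + 16cos x + 8sin x


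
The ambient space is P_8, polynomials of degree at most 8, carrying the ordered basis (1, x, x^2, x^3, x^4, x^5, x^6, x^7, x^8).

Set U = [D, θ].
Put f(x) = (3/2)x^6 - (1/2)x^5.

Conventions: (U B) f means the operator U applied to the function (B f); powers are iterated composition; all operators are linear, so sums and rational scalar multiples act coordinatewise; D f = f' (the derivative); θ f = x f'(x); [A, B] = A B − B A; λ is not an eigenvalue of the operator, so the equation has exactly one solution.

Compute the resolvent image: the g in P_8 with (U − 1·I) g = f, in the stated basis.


the result is g(x) = -(3/2)x^6 - (17/2)x^5 - (85/2)x^4 - 170x^3 - 510x^2 - 1020x - 1020

write g with unknown coordinates in the stated basis and equate coefficients in (U − 1·I) g = f
solving from the highest basis element down gives g = -(3/2)x^6 - (17/2)x^5 - (85/2)x^4 - 170x^3 - 510x^2 - 1020x - 1020
check: U g = -9x^5 - (85/2)x^4 - 170x^3 - 510x^2 - 1020x - 1020
so U g − 1·g = (3/2)x^6 - (1/2)x^5 = f ✓


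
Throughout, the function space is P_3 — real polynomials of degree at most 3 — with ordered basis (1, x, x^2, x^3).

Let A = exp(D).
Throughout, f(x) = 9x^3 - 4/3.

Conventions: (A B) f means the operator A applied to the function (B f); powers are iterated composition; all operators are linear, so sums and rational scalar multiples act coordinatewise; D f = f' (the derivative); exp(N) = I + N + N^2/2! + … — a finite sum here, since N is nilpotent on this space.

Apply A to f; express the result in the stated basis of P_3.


g(x) = 9x^3 + 27x^2 + 27x + 23/3

order-1 term: 27x^2
order-2 term: 27x
order-3 term: 9
the series for exp(D) f terminates at order 3
exp(D) f = 9x^3 + 27x^2 + 27x + 23/3


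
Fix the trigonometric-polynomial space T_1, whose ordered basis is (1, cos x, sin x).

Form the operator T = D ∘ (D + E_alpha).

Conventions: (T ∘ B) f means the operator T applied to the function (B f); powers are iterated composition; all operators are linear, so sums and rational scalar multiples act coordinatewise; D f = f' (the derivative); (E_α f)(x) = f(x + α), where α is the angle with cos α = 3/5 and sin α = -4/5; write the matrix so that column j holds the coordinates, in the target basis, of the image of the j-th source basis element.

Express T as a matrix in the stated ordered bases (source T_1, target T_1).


the matrix is [[0, 0, 0]; [0, -1/5, 3/5]; [0, -3/5, -1/5]] (rows listed top to bottom)

image of 1: 0
image of cos x: -(1/5)cos x - (3/5)sin x
image of sin x: (3/5)cos x - (1/5)sin x
each image's coordinates form column j of the matrix


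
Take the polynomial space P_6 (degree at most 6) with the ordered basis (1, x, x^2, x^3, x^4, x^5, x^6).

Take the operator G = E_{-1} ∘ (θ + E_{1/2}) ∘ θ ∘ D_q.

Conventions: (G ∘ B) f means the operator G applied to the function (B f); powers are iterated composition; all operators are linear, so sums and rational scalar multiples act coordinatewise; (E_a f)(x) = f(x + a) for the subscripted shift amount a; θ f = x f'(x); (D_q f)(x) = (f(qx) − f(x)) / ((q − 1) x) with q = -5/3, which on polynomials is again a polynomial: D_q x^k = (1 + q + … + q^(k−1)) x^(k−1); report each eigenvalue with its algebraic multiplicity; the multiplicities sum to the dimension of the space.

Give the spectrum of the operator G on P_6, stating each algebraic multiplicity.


image of 1: 0
image of x: 0
image of x^2: -(4/3)x + 1
image of x^3: (38/3)x^2 - (190/9)x + 19/2
image of x^4: -(272/9)x^3 + (238/3)x^2 - (221/3)x + 425/18
image of x^5: (8420/81)x^4 - (3368/9)x^3 + (14314/27)x^2 - (9262/27)x + 27365/324
image of x^6: -(18620/81)x^5 + (256025/243)x^4 - (162925/81)x^3 + (954275/486)x^2 - (23275/24)x + 749455/3888
the matrix is upper triangular; its diagonal is (0, 0, 0, 0, 0, 0, 0)
for a triangular matrix the eigenvalues are the diagonal entries, with algebraic multiplicity their repetition count

λ = 0 (multiplicity 7)


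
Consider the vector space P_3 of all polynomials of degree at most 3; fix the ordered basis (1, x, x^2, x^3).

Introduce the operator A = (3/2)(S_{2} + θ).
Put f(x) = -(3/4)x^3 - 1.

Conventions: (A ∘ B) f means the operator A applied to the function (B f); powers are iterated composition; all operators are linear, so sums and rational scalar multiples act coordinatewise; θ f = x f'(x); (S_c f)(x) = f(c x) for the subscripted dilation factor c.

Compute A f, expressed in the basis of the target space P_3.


the image equals g(x) = -(99/8)x^3 - 3/2

S_{2} f = -6x^3 - 1
θ f = -(9/4)x^3
(S_{2} + θ) f = -(33/4)x^3 - 1
((3/2)(S_{2} + θ)) f = -(99/8)x^3 - 3/2


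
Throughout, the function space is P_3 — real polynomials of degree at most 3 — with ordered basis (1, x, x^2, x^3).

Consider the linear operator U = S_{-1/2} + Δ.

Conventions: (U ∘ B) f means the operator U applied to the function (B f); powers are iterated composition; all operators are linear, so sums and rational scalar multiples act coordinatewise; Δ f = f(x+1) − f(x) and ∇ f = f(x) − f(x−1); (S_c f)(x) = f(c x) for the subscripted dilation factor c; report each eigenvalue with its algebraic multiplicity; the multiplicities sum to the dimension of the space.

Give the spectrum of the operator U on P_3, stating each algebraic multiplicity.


image of 1: 1
image of x: -(1/2)x + 1
image of x^2: (1/4)x^2 + 2x + 1
image of x^3: -(1/8)x^3 + 3x^2 + 3x + 1
the matrix is upper triangular; its diagonal is (1, -1/2, 1/4, -1/8)
for a triangular matrix the eigenvalues are the diagonal entries, with algebraic multiplicity their repetition count

λ = -1/2 (multiplicity 1), λ = -1/8 (multiplicity 1), λ = 1/4 (multiplicity 1), λ = 1 (multiplicity 1)


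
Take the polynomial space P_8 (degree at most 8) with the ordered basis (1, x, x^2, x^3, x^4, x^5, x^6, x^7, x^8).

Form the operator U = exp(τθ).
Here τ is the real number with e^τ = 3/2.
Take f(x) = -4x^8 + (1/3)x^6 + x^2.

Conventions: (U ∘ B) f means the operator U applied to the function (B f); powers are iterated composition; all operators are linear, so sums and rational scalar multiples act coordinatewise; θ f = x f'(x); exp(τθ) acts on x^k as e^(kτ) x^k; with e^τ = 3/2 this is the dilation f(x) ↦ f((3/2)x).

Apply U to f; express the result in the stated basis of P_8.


the result is g(x) = -(6561/64)x^8 + (243/64)x^6 + (9/4)x^2

exp(τθ) x^k = e^(kτ) x^k; with e^τ = 3/2 this sends x^k to (3/2)^k x^k
x^2 ↦ 9/4 x^2
x^6 ↦ 729/64 x^6
x^8 ↦ 6561/256 x^8
applying this coordinatewise to f: exp(τθ) f = -(6561/64)x^8 + (243/64)x^6 + (9/4)x^2


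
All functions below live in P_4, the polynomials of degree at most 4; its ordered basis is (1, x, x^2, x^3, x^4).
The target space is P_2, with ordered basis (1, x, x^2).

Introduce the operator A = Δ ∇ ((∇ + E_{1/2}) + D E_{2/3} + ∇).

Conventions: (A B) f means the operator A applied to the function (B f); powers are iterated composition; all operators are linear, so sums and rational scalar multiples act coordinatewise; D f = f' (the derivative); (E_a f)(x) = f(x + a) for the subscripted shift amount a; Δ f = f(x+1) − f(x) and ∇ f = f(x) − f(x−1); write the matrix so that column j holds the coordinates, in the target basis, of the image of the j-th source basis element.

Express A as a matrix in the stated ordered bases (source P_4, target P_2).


image of 1: 0
image of x: 0
image of x^2: 2
image of x^3: 6x + 21
image of x^4: 12x^2 + 84x - 3
each image's coordinates form column j of the matrix

the matrix is [[0, 0, 2, 21, -3]; [0, 0, 0, 6, 84]; [0, 0, 0, 0, 12]] (rows listed top to bottom)


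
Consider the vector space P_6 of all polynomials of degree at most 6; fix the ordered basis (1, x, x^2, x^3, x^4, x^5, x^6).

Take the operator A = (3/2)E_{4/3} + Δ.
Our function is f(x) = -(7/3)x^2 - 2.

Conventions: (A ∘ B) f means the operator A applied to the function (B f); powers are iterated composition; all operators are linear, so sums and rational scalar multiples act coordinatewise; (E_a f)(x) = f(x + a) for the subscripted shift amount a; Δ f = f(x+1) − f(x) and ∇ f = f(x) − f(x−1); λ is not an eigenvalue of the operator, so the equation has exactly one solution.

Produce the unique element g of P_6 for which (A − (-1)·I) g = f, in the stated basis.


write g with unknown coordinates in the stated basis and equate coefficients in (A − (-1)·I) g = f
solving from the highest basis element down gives g = -(14/15)x^2 + (56/25)x - 2384/1125
check: A g = -(7/5)x^2 - (56/25)x + 134/1125
so A g − (-1)·g = -(7/3)x^2 - 2 = f ✓

the result is g(x) = -(14/15)x^2 + (56/25)x - 2384/1125


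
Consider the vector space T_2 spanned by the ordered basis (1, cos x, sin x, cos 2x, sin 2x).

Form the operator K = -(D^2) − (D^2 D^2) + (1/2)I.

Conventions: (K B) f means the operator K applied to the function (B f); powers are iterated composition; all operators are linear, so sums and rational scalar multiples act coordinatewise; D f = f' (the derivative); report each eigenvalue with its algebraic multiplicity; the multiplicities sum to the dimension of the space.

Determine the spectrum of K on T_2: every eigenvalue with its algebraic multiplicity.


λ = -23/2 (multiplicity 2), λ = 1/2 (multiplicity 3)

image of 1: 1/2
image of cos x: (1/2)cos x
image of sin x: (1/2)sin x
image of cos 2x: -(23/2)cos 2x
image of sin 2x: -(23/2)sin 2x
the matrix is diagonal; its diagonal is (1/2, 1/2, 1/2, -23/2, -23/2)
for a triangular matrix the eigenvalues are the diagonal entries, with algebraic multiplicity their repetition count


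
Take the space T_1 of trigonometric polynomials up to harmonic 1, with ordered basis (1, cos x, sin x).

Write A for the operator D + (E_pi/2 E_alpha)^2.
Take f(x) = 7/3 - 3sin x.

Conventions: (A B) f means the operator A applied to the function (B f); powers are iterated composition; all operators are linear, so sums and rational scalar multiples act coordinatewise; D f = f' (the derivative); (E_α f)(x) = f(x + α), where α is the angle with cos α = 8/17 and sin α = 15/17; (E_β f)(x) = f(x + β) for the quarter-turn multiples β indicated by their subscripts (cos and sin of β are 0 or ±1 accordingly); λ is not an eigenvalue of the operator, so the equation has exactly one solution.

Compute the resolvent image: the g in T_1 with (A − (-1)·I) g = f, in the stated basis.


write g with unknown coordinates in the stated basis and equate coefficients in (A − (-1)·I) g = f
solving from the highest basis element down gives g = 7/6 + (147/709)cos x - (1350/709)sin x
check: A g = 7/6 - (147/709)cos x - (777/709)sin x
so A g − (-1)·g = 7/3 - 3sin x = f ✓

the image equals g(x) = 7/6 + (147/709)cos x - (1350/709)sin x


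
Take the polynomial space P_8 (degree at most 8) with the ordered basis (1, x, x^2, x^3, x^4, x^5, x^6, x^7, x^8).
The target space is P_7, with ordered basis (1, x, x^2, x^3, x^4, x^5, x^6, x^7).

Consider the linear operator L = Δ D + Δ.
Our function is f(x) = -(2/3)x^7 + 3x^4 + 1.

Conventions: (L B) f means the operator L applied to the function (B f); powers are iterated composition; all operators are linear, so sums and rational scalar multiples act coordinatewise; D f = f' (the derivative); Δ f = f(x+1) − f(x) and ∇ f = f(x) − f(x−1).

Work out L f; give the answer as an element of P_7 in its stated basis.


g(x) = -(14/3)x^6 - 42x^5 - (280/3)x^4 - (314/3)x^3 - 30x^2 + (46/3)x + 29/3

D f = -(14/3)x^6 + 12x^3
Δ D f = -28x^5 - 70x^4 - (280/3)x^3 - 34x^2 + 8x + 22/3
Δ f = -(14/3)x^6 - 14x^5 - (70/3)x^4 - (34/3)x^3 + 4x^2 + (22/3)x + 7/3
(Δ D + Δ) f = -(14/3)x^6 - 42x^5 - (280/3)x^4 - (314/3)x^3 - 30x^2 + (46/3)x + 29/3


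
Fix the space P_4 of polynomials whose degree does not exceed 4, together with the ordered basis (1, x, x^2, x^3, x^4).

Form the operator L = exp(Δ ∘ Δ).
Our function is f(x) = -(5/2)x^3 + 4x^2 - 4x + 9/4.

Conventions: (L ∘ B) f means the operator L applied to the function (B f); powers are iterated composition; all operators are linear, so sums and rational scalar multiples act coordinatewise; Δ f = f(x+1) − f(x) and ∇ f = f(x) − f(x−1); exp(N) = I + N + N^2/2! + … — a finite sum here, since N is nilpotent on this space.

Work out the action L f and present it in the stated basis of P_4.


the result is g(x) = -(5/2)x^3 + 4x^2 - 19x - 19/4

order-1 term: -15x - 7
the series for exp(Δ ∘ Δ) f terminates at order 1
exp(Δ ∘ Δ) f = -(5/2)x^3 + 4x^2 - 19x - 19/4


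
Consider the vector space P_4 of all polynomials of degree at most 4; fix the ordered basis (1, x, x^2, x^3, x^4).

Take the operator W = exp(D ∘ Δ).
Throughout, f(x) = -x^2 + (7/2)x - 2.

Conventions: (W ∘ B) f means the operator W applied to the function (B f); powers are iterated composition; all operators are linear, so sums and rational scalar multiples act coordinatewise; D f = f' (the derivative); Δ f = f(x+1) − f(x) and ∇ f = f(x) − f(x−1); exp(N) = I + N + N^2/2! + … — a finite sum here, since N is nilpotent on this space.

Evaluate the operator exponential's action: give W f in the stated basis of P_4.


order-1 term: -2
the series for exp(D ∘ Δ) f terminates at order 1
exp(D ∘ Δ) f = -x^2 + (7/2)x - 4

g(x) = -x^2 + (7/2)x - 4
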